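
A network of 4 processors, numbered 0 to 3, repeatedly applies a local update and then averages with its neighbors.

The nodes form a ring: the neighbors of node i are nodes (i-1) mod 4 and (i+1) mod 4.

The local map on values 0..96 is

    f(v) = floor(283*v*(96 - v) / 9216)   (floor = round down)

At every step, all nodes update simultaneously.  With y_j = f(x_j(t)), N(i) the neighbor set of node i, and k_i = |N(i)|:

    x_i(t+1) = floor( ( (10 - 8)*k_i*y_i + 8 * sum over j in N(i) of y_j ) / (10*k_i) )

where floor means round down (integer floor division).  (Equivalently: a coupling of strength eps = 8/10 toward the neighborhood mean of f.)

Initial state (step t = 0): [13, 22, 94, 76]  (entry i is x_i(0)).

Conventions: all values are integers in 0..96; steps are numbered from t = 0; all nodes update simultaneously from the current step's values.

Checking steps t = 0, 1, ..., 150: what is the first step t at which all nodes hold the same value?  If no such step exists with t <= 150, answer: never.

Answer: 7
Key observation: Synchronization is absorbing here: once all nodes are equal they stay equal, and step 7 is the first all-equal step.

Derivation:
t=0: [13, 22, 94, 76]  (not all equal)
t=1: [44, 25, 39, 24]  (not all equal)
t=2: [56, 66, 56, 65]  (not all equal)
t=3: [62, 66, 62, 66]  (not all equal)
t=4: [60, 63, 60, 63]  (not all equal)
t=5: [63, 65, 63, 65]  (not all equal)
t=6: [61, 62, 61, 62]  (not all equal)
t=7: [64, 64, 64, 64]  (all equal)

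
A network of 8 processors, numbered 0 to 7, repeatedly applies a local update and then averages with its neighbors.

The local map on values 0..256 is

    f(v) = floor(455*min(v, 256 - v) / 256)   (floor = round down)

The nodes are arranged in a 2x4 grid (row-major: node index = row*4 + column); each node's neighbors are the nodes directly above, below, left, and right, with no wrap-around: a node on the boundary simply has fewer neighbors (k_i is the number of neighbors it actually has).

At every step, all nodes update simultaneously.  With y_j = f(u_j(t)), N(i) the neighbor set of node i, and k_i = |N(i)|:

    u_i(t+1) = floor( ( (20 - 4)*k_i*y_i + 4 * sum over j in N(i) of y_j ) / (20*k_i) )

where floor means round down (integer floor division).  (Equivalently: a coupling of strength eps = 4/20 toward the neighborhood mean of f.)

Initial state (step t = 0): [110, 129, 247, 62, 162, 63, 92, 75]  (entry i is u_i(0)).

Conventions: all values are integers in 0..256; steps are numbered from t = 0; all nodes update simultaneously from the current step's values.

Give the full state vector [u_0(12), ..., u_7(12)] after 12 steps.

Simulating step by step:
t=0: [110, 129, 247, 62, 162, 63, 92, 75]
t=1: [195, 201, 45, 102, 164, 125, 147, 133]
t=2: [112, 104, 94, 174, 163, 207, 189, 211]
t=3: [194, 177, 163, 140, 160, 100, 117, 89]
t=4: [119, 142, 168, 197, 164, 176, 198, 167]
t=5: [205, 195, 152, 114, 165, 144, 112, 147]
t=6: [98, 117, 181, 199, 157, 190, 197, 194]
t=7: [177, 193, 133, 105, 169, 126, 107, 108]
t=8: [138, 127, 206, 189, 159, 208, 194, 190]
t=9: [206, 205, 100, 115, 167, 101, 107, 116]
t=10: [95, 101, 173, 201, 153, 172, 189, 204]
t=11: [170, 174, 143, 101, 178, 151, 121, 95]
t=12: [149, 151, 195, 180, 144, 182, 208, 173]

Answer: [149, 151, 195, 180, 144, 182, 208, 173]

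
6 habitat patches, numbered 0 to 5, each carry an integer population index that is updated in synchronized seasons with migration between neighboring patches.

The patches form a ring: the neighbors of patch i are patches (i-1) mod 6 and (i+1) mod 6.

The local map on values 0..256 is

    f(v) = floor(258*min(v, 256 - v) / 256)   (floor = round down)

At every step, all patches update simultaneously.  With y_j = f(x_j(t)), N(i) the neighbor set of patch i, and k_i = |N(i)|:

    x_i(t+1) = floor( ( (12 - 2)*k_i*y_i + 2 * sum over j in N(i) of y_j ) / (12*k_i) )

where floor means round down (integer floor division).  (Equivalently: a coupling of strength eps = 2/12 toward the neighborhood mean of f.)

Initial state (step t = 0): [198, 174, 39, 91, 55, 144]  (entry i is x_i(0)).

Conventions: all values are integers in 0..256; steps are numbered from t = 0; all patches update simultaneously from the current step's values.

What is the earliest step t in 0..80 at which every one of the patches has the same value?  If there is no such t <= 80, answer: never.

Simulating step by step:
t=0: [198, 174, 39, 91, 55, 144]  (not all equal)
t=1: [64, 76, 46, 83, 62, 102]  (not all equal)
t=2: [68, 72, 51, 78, 67, 95]  (not all equal)
t=3: [70, 69, 55, 74, 70, 90]  (not all equal)
t=4: [71, 67, 57, 72, 72, 86]  (not all equal)
t=5: [71, 66, 59, 70, 73, 83]  (not all equal)
t=6: [71, 65, 60, 69, 73, 81]  (not all equal)
t=7: [71, 65, 61, 68, 73, 79]  (not all equal)
t=8: [71, 65, 61, 67, 73, 77]  (not all equal)
t=9: [71, 65, 61, 67, 72, 76]  (not all equal)
t=10: [70, 65, 61, 66, 71, 75]  (not all equal)
t=11: [70, 65, 61, 66, 70, 74]  (not all equal)
t=12: [69, 65, 61, 65, 70, 73]  (not all equal)
t=13: [69, 65, 61, 65, 69, 72]  (not all equal)
t=14: [68, 65, 61, 65, 68, 71]  (not all equal)
t=15: [68, 64, 61, 64, 68, 70]  (not all equal)
t=16: [67, 64, 61, 64, 67, 69]  (not all equal)
t=17: [66, 64, 61, 64, 66, 68]  (not all equal)
t=18: [66, 63, 61, 63, 66, 67]  (not all equal)
t=19: [65, 63, 61, 63, 65, 66]  (not all equal)
t=20: [64, 63, 61, 63, 64, 65]  (not all equal)
t=21: [64, 62, 61, 62, 64, 64]  (not all equal)
t=22: [63, 62, 61, 62, 63, 64]  (not all equal)
t=23: [63, 62, 61, 62, 63, 63]  (not all equal)
t=24: [62, 62, 61, 62, 62, 63]  (not all equal)
t=25: [62, 61, 61, 61, 62, 62]  (not all equal)
t=26: [61, 61, 61, 61, 61, 62]  (not all equal)
t=27: [61, 61, 61, 61, 61, 61]  (all equal)

Answer: 27
Key observation: Synchronization is absorbing here: once all patches are equal they stay equal, and step 27 is the first all-equal step.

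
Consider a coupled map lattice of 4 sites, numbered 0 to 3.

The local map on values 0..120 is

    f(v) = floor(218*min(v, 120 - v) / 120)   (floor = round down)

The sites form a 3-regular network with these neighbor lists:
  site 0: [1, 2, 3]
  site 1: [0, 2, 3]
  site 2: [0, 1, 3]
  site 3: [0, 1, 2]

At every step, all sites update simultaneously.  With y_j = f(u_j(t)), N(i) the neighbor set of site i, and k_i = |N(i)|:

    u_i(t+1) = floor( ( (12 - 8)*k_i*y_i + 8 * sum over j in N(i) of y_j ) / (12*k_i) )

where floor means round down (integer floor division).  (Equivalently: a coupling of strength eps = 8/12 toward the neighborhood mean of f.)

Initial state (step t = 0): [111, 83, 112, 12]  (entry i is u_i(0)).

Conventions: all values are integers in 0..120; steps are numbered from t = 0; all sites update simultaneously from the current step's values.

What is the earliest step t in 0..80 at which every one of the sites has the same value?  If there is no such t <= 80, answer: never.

Answer: 3
Key observation: Synchronization is absorbing here: once all sites are equal they stay equal, and step 3 is the first all-equal step.

Derivation:
t=0: [111, 83, 112, 12]  (not all equal)
t=1: [28, 33, 27, 28]  (not all equal)
t=2: [51, 52, 51, 51]  (not all equal)
t=3: [92, 92, 92, 92]  (all equal)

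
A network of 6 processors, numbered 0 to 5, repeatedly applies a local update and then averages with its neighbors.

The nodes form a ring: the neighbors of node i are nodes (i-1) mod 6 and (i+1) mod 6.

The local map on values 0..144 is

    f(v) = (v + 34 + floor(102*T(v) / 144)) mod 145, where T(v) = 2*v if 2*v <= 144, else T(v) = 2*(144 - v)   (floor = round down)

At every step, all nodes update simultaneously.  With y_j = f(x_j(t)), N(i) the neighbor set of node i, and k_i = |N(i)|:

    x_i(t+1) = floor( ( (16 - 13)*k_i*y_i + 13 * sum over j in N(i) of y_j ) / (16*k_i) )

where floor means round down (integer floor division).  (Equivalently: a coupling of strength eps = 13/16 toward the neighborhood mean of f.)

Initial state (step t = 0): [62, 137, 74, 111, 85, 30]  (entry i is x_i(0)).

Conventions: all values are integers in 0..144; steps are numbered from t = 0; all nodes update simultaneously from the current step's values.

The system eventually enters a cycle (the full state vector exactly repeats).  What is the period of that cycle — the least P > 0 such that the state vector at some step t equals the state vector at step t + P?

Answer: 2
Key observation: The state at step 47, [39, 39, 39, 39, 39, 39], reappears at step 49 — and no state repeats earlier — so the cycle the system enters has period 2.

Derivation:
t=0: [62, 137, 74, 111, 85, 30]
t=1: [64, 47, 44, 56, 72, 58]
t=2: [20, 74, 36, 86, 33, 48]
t=3: [42, 94, 71, 105, 46, 80]
t=4: [70, 89, 52, 33, 43, 65]
t=5: [51, 39, 70, 82, 90, 87]
t=6: [77, 52, 86, 56, 56, 37]
t=7: [66, 50, 26, 37, 64, 57]
t=8: [23, 60, 71, 79, 68, 41]
t=9: [84, 66, 49, 57, 88, 82]
t=10: [53, 35, 31, 30, 44, 57]
t=11: [61, 72, 111, 120, 79, 68]
t=12: [53, 45, 51, 51, 50, 48]
t=13: [62, 38, 64, 10, 8, 11]
t=14: [82, 56, 82, 49, 57, 48]
t=15: [22, 51, 23, 35, 9, 35]
t=16: [69, 73, 69, 80, 106, 79]
t=17: [59, 56, 59, 52, 57, 53]
t=18: [22, 29, 21, 25, 17, 26]
t=19: [97, 88, 96, 82, 91, 83]
t=20: [56, 53, 56, 54, 57, 54]
t=21: [19, 22, 19, 23, 20, 23]
t=22: [86, 80, 86, 82, 87, 82]
t=23: [58, 57, 58, 56, 57, 56]
t=24: [25, 28, 25, 26, 24, 26]
t=25: [97, 95, 97, 93, 95, 93]
t=26: [53, 52, 53, 52, 53, 52]
t=27: [14, 16, 14, 16, 14, 16]
t=28: [71, 67, 71, 67, 71, 67]
t=29: [51, 58, 51, 58, 51, 58]
t=30: [25, 15, 25, 15, 25, 15]
t=31: [74, 89, 74, 89, 74, 89]
t=32: [56, 60, 56, 60, 56, 60]
t=33: [32, 25, 32, 25, 32, 25]
t=34: [97, 107, 97, 107, 97, 107]
t=35: [48, 51, 48, 51, 48, 51]
t=36: [10, 6, 10, 6, 10, 6]
t=37: [49, 56, 49, 56, 49, 56]
t=38: [20, 10, 20, 10, 20, 10]
t=39: [62, 77, 62, 77, 62, 77]
t=40: [55, 42, 55, 42, 55, 42]
t=41: [113, 42, 113, 42, 113, 42]
t=42: [118, 61, 118, 61, 118, 61]
t=43: [37, 41, 37, 41, 37, 41]
t=44: [131, 124, 131, 124, 131, 124]
t=45: [40, 38, 40, 38, 40, 38]
t=46: [125, 129, 125, 129, 125, 129]
t=47: [39, 39, 39, 39, 39, 39]
t=48: [128, 128, 128, 128, 128, 128]
t=49: [39, 39, 39, 39, 39, 39]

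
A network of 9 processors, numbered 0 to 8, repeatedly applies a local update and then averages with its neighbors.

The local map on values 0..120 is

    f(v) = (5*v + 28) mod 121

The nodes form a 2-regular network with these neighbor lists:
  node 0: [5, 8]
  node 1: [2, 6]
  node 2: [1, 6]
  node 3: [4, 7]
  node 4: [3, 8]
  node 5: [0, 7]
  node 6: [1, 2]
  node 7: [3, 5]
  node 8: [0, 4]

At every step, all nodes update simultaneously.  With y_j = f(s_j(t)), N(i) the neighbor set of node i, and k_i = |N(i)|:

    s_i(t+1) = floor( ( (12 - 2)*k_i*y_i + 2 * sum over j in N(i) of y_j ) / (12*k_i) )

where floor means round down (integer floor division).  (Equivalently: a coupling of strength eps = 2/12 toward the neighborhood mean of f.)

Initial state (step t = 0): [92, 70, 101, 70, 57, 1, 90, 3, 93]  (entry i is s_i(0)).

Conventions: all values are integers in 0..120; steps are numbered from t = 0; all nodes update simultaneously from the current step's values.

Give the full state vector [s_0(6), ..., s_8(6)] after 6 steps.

Simulating step by step:
t=0: [92, 70, 101, 70, 57, 1, 90, 3, 93]
t=1: [6, 26, 51, 22, 61, 31, 101, 39, 13]
t=2: [61, 38, 41, 30, 85, 65, 47, 91, 89]
t=3: [94, 91, 103, 65, 88, 110, 34, 114, 106]
t=4: [25, 111, 65, 110, 102, 89, 79, 112, 71]
t=5: [37, 96, 105, 91, 54, 103, 67, 103, 23]
t=6: [83, 25, 59, 109, 58, 61, 7, 64, 30]

Answer: [83, 25, 59, 109, 58, 61, 7, 64, 30]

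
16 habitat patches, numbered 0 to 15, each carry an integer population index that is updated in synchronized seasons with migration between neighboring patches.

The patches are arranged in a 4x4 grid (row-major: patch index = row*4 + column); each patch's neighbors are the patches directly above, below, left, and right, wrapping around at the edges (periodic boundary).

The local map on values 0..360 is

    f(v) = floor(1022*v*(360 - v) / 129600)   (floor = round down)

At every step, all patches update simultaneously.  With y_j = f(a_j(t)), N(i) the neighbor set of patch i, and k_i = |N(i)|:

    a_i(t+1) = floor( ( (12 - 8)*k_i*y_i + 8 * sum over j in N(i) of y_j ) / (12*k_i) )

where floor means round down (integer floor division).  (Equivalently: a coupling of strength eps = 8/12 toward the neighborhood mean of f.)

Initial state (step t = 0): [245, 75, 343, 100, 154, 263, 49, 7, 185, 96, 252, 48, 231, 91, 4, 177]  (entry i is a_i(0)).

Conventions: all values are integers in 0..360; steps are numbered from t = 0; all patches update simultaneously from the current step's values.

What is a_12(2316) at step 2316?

Answer: a_12(2316) = 234
Key observation: The state at step 14, [234, 234, 234, 234, 234, 234, 234, 234, 234, 234, 234, 234, 234, 234, 234, 234], reappears at step 16: the system is in a cycle of period 2 from step 14 on.  Therefore the state at step 2316 equals the state at step 14 + ((2316 - 14) mod 2) = 14, which is [234, 234, 234, 234, 234, 234, 234, 234, 234, 234, 234, 234, 234, 234, 234, 234].

Derivation:
t=0: [245, 75, 343, 100, 154, 263, 49, 7, 185, 96, 252, 48, 231, 91, 4, 177]
t=1: [216, 166, 99, 158, 199, 189, 119, 121, 218, 210, 146, 163, 232, 166, 121, 179]
t=2: [246, 243, 227, 238, 245, 247, 230, 239, 245, 248, 241, 246, 244, 244, 235, 246]
t=3: [223, 225, 232, 227, 222, 223, 230, 227, 221, 221, 226, 223, 222, 223, 228, 224]
t=4: [239, 238, 236, 238, 240, 239, 236, 238, 241, 240, 238, 239, 240, 239, 237, 239]
t=5: [227, 228, 229, 228, 227, 228, 229, 228, 226, 227, 228, 227, 227, 227, 228, 228]
t=6: [237, 237, 236, 237, 237, 237, 236, 237, 238, 237, 237, 237, 237, 237, 237, 237]
t=7: [229, 229, 229, 229, 228, 229, 229, 229, 228, 228, 229, 228, 228, 229, 229, 229]
t=8: [236, 236, 236, 236, 236, 236, 236, 236, 237, 236, 236, 236, 236, 236, 236, 236]
t=9: [230, 230, 230, 230, 229, 230, 230, 230, 229, 229, 230, 229, 229, 230, 230, 230]
t=10: [235, 235, 235, 235, 235, 235, 235, 235, 236, 235, 235, 235, 235, 235, 235, 235]
t=11: [231, 231, 231, 231, 230, 231, 231, 231, 230, 230, 231, 230, 230, 231, 231, 231]
t=12: [234, 234, 234, 234, 234, 234, 234, 234, 235, 234, 234, 234, 234, 234, 234, 234]
t=13: [232, 232, 232, 232, 231, 232, 232, 232, 231, 231, 232, 231, 231, 232, 232, 232]
t=14: [234, 234, 234, 234, 234, 234, 234, 234, 234, 234, 234, 234, 234, 234, 234, 234]
t=15: [232, 232, 232, 232, 232, 232, 232, 232, 232, 232, 232, 232, 232, 232, 232, 232]
t=16: [234, 234, 234, 234, 234, 234, 234, 234, 234, 234, 234, 234, 234, 234, 234, 234]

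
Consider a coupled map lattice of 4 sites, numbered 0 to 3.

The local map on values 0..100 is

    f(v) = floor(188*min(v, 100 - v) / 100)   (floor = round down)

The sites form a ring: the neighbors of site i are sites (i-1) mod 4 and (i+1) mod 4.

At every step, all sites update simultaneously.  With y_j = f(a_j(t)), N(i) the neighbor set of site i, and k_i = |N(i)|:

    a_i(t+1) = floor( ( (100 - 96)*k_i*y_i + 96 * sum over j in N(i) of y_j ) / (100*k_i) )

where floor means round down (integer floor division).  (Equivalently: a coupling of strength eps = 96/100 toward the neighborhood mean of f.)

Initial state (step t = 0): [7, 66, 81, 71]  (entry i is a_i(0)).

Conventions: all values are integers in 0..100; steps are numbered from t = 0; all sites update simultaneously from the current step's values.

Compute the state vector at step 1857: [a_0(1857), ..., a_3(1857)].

Answer: [86, 86, 86, 86]
Key observation: The state at step 5, [48, 48, 48, 48], reappears at step 14: the system is in a cycle of period 9 from step 5 on.  Therefore the state at step 1857 equals the state at step 5 + ((1857 - 5) mod 9) = 12, which is [86, 86, 86, 86].

Derivation:
t=0: [7, 66, 81, 71]
t=1: [56, 25, 57, 25]
t=2: [48, 79, 48, 79]
t=3: [41, 87, 41, 87]
t=4: [26, 74, 26, 74]
t=5: [48, 48, 48, 48]
t=6: [90, 90, 90, 90]
t=7: [18, 18, 18, 18]
t=8: [33, 33, 33, 33]
t=9: [62, 62, 62, 62]
t=10: [71, 71, 71, 71]
t=11: [54, 54, 54, 54]
t=12: [86, 86, 86, 86]
t=13: [26, 26, 26, 26]
t=14: [48, 48, 48, 48]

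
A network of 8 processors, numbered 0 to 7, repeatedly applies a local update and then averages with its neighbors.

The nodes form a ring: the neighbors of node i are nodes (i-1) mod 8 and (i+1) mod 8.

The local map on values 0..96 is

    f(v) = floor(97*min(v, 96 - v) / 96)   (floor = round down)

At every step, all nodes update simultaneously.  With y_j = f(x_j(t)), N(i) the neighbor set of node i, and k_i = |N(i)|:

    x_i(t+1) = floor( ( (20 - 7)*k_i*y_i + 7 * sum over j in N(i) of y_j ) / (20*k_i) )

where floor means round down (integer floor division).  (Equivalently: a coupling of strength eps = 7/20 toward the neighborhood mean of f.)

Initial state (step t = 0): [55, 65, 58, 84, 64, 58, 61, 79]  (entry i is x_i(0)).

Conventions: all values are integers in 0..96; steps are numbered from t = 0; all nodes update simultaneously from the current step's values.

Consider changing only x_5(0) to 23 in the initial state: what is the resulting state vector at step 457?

Simulating step by step:
t=0: [55, 65, 58, 84, 64, 23, 61, 79]
t=1: [35, 33, 32, 20, 26, 26, 29, 24]
t=2: [32, 33, 30, 23, 24, 26, 27, 26]
t=3: [31, 32, 29, 24, 24, 25, 26, 27]
t=4: [30, 31, 28, 24, 24, 25, 26, 27]
t=5: [29, 30, 27, 24, 24, 25, 26, 27]
t=6: [28, 29, 27, 24, 24, 25, 26, 27]
t=7: [28, 28, 26, 24, 24, 25, 26, 27]
t=8: [27, 27, 26, 24, 24, 25, 26, 27]
t=9: [27, 26, 25, 24, 24, 25, 26, 26]
t=10: [26, 26, 25, 24, 24, 25, 25, 26]
t=11: [26, 25, 25, 24, 24, 24, 25, 25]
t=12: [25, 25, 24, 24, 24, 24, 24, 25]
t=13: [25, 24, 24, 24, 24, 24, 24, 24]
t=14: [24, 24, 24, 24, 24, 24, 24, 24]
t=15: [24, 24, 24, 24, 24, 24, 24, 24]

Answer: [24, 24, 24, 24, 24, 24, 24, 24]
Key observation: The state at step 14, [24, 24, 24, 24, 24, 24, 24, 24], reappears at step 15: the system is in a cycle of period 1 from step 14 on.  Therefore the state at step 457 equals the state at step 14 + ((457 - 14) mod 1) = 14, which is [24, 24, 24, 24, 24, 24, 24, 24].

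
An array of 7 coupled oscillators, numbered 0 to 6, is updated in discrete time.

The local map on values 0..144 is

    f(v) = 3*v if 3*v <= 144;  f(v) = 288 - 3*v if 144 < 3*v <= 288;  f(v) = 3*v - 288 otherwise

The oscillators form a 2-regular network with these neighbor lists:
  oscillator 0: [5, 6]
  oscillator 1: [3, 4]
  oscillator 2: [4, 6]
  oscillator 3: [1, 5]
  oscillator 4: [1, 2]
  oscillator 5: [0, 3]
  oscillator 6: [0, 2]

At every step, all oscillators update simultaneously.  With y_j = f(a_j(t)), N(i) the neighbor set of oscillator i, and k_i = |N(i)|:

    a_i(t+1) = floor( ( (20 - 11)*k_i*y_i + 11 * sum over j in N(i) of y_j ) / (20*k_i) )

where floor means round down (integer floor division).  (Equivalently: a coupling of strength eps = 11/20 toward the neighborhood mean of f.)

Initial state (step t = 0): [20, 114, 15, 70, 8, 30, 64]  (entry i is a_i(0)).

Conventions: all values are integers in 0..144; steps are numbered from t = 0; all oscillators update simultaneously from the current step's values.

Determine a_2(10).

Answer: a_2(10) = 109

Derivation:
t=0: [20, 114, 15, 70, 8, 30, 64]
t=1: [78, 52, 53, 74, 38, 78, 72]
t=2: [58, 108, 109, 80, 123, 57, 82]
t=3: [95, 51, 51, 63, 57, 97, 60]
t=4: [31, 120, 122, 82, 126, 29, 86]
t=5: [74, 68, 68, 62, 81, 76, 60]
t=6: [75, 78, 79, 85, 66, 73, 89]
t=7: [53, 58, 53, 48, 69, 57, 40]
t=8: [123, 113, 113, 128, 103, 127, 124]
t=9: [85, 55, 51, 82, 37, 90, 74]
t=10: [37, 97, 109, 57, 120, 28, 75]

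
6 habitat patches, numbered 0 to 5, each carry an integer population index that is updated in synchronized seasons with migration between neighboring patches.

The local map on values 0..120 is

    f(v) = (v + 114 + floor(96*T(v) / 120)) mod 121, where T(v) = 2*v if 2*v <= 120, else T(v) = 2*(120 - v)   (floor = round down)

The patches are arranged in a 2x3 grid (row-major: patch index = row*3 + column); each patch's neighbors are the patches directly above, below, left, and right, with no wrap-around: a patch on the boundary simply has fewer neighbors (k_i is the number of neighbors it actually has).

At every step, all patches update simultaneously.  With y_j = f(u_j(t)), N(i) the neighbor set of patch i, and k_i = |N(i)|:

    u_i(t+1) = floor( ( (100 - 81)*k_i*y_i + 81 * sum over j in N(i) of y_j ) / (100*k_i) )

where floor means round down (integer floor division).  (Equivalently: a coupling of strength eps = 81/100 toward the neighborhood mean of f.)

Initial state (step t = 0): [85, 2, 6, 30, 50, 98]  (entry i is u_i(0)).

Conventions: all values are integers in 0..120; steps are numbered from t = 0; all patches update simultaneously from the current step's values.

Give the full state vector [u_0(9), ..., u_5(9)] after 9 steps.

Answer: [9, 8, 12, 6, 9, 7]

Derivation:
t=0: [85, 2, 6, 30, 50, 98]
t=1: [79, 28, 51, 19, 53, 5]
t=2: [46, 20, 29, 18, 32, 6]
t=3: [55, 77, 34, 83, 39, 59]
t=4: [15, 54, 32, 46, 32, 75]
t=5: [56, 51, 26, 65, 53, 65]
t=6: [14, 23, 23, 15, 16, 32]
t=7: [39, 40, 61, 31, 49, 49]
t=8: [86, 83, 93, 100, 101, 82]
t=9: [9, 8, 12, 6, 9, 7]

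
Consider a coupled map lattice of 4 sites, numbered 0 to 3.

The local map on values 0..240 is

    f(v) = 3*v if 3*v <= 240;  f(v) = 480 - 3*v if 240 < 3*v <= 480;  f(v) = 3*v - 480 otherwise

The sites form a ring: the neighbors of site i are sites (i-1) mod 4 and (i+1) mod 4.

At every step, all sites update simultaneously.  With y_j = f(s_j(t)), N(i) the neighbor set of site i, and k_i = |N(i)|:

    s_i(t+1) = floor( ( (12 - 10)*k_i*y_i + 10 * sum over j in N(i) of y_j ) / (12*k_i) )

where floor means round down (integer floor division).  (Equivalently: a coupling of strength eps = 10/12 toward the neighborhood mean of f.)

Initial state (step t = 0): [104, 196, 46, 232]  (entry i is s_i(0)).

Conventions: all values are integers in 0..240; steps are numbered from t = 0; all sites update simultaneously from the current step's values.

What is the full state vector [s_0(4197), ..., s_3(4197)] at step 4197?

Answer: [112, 176, 112, 176]
Key observation: The state at step 18, [64, 128, 64, 128], reappears at step 20: the system is in a cycle of period 2 from step 18 on.  Therefore the state at step 4197 equals the state at step 18 + ((4197 - 18) mod 2) = 19, which is [112, 176, 112, 176].

Derivation:
t=0: [104, 196, 46, 232]
t=1: [163, 145, 158, 163]
t=2: [24, 13, 23, 7]
t=3: [37, 65, 36, 62]
t=4: [177, 123, 176, 122]
t=5: [102, 59, 101, 60]
t=6: [177, 175, 178, 176]
t=7: [47, 51, 47, 51]
t=8: [151, 143, 151, 143]
t=9: [47, 31, 47, 31]
t=10: [101, 133, 101, 133]
t=11: [97, 161, 97, 161]
t=12: [34, 158, 34, 158]
t=13: [22, 86, 22, 86]
t=14: [196, 92, 196, 92]
t=15: [188, 124, 188, 124]
t=16: [104, 88, 104, 88]
t=17: [208, 176, 208, 176]
t=18: [64, 128, 64, 128]
t=19: [112, 176, 112, 176]
t=20: [64, 128, 64, 128]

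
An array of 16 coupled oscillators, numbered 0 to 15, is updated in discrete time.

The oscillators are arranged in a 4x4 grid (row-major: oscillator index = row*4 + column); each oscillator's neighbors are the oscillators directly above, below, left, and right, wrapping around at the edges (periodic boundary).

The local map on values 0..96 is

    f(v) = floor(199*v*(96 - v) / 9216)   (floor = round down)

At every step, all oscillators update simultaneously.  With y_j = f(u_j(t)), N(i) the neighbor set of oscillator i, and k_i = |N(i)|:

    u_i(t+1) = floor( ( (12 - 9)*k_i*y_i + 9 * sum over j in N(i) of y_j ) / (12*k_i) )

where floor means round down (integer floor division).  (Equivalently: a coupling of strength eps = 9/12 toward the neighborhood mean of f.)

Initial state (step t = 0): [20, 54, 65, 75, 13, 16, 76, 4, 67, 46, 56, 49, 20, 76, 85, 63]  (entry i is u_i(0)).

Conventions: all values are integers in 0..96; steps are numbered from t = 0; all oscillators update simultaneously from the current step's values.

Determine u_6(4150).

Answer: u_6(4150) = 49
Key observation: The state at step 4, [49, 49, 49, 49, 49, 49, 49, 49, 49, 49, 49, 49, 49, 49, 49, 49], reappears at step 5: the system is in a cycle of period 1 from step 4 on.  Therefore the state at step 4150 equals the state at step 4 + ((4150 - 4) mod 1) = 4, which is [49, 49, 49, 49, 49, 49, 49, 49, 49, 49, 49, 49, 49, 49, 49, 49].

Derivation:
t=0: [20, 54, 65, 75, 13, 16, 76, 4, 67, 46, 56, 49, 20, 76, 85, 63]
t=1: [33, 37, 35, 32, 25, 35, 31, 27, 38, 40, 40, 38, 35, 35, 36, 36]
t=2: [43, 45, 45, 44, 42, 44, 44, 42, 45, 47, 46, 45, 45, 46, 46, 45]
t=3: [48, 49, 49, 48, 48, 48, 48, 48, 48, 49, 49, 48, 49, 49, 49, 49]
t=4: [49, 49, 49, 49, 49, 49, 49, 49, 49, 49, 49, 49, 49, 49, 49, 49]
t=5: [49, 49, 49, 49, 49, 49, 49, 49, 49, 49, 49, 49, 49, 49, 49, 49]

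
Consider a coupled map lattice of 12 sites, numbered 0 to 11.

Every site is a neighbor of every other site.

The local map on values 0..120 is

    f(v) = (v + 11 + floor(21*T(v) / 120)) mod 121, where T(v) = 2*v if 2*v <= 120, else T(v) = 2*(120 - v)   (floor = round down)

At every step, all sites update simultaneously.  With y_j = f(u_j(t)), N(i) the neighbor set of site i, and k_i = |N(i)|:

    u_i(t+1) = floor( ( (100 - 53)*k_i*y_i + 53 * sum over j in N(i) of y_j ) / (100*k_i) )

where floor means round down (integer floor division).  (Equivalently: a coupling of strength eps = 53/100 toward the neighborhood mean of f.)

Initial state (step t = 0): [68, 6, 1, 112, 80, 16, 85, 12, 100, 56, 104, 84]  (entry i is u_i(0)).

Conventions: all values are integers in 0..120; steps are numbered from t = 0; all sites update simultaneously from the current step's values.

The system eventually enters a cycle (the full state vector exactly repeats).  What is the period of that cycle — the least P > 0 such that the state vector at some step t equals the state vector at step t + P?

Simulating step by step:
t=0: [68, 6, 1, 112, 80, 16, 85, 12, 100, 56, 104, 84]
t=1: [81, 48, 45, 41, 84, 53, 85, 51, 90, 76, 90, 85]
t=2: [98, 85, 84, 82, 99, 88, 99, 87, 101, 97, 101, 99]
t=3: [114, 111, 110, 110, 114, 111, 114, 111, 115, 114, 115, 114]
t=4: [5, 4, 4, 4, 5, 4, 5, 4, 5, 5, 5, 5]
t=5: [16, 16, 16, 16, 16, 16, 16, 16, 16, 16, 16, 16]
t=6: [32, 32, 32, 32, 32, 32, 32, 32, 32, 32, 32, 32]
t=7: [54, 54, 54, 54, 54, 54, 54, 54, 54, 54, 54, 54]
t=8: [83, 83, 83, 83, 83, 83, 83, 83, 83, 83, 83, 83]
t=9: [106, 106, 106, 106, 106, 106, 106, 106, 106, 106, 106, 106]
t=10: [0, 0, 0, 0, 0, 0, 0, 0, 0, 0, 0, 0]
t=11: [11, 11, 11, 11, 11, 11, 11, 11, 11, 11, 11, 11]
t=12: [25, 25, 25, 25, 25, 25, 25, 25, 25, 25, 25, 25]
t=13: [44, 44, 44, 44, 44, 44, 44, 44, 44, 44, 44, 44]
t=14: [70, 70, 70, 70, 70, 70, 70, 70, 70, 70, 70, 70]
t=15: [98, 98, 98, 98, 98, 98, 98, 98, 98, 98, 98, 98]
t=16: [116, 116, 116, 116, 116, 116, 116, 116, 116, 116, 116, 116]
t=17: [7, 7, 7, 7, 7, 7, 7, 7, 7, 7, 7, 7]
t=18: [20, 20, 20, 20, 20, 20, 20, 20, 20, 20, 20, 20]
t=19: [38, 38, 38, 38, 38, 38, 38, 38, 38, 38, 38, 38]
t=20: [62, 62, 62, 62, 62, 62, 62, 62, 62, 62, 62, 62]
t=21: [93, 93, 93, 93, 93, 93, 93, 93, 93, 93, 93, 93]
t=22: [113, 113, 113, 113, 113, 113, 113, 113, 113, 113, 113, 113]
t=23: [5, 5, 5, 5, 5, 5, 5, 5, 5, 5, 5, 5]
t=24: [17, 17, 17, 17, 17, 17, 17, 17, 17, 17, 17, 17]
t=25: [33, 33, 33, 33, 33, 33, 33, 33, 33, 33, 33, 33]
t=26: [55, 55, 55, 55, 55, 55, 55, 55, 55, 55, 55, 55]
t=27: [85, 85, 85, 85, 85, 85, 85, 85, 85, 85, 85, 85]
t=28: [108, 108, 108, 108, 108, 108, 108, 108, 108, 108, 108, 108]
t=29: [2, 2, 2, 2, 2, 2, 2, 2, 2, 2, 2, 2]
t=30: [13, 13, 13, 13, 13, 13, 13, 13, 13, 13, 13, 13]
t=31: [28, 28, 28, 28, 28, 28, 28, 28, 28, 28, 28, 28]
t=32: [48, 48, 48, 48, 48, 48, 48, 48, 48, 48, 48, 48]
t=33: [75, 75, 75, 75, 75, 75, 75, 75, 75, 75, 75, 75]
t=34: [101, 101, 101, 101, 101, 101, 101, 101, 101, 101, 101, 101]
t=35: [118, 118, 118, 118, 118, 118, 118, 118, 118, 118, 118, 118]
t=36: [8, 8, 8, 8, 8, 8, 8, 8, 8, 8, 8, 8]
t=37: [21, 21, 21, 21, 21, 21, 21, 21, 21, 21, 21, 21]
t=38: [39, 39, 39, 39, 39, 39, 39, 39, 39, 39, 39, 39]
t=39: [63, 63, 63, 63, 63, 63, 63, 63, 63, 63, 63, 63]
t=40: [93, 93, 93, 93, 93, 93, 93, 93, 93, 93, 93, 93]

Answer: 19
Key observation: The state at step 21, [93, 93, 93, 93, 93, 93, 93, 93, 93, 93, 93, 93], reappears at step 40 — and no state repeats earlier — so the cycle the system enters has period 19.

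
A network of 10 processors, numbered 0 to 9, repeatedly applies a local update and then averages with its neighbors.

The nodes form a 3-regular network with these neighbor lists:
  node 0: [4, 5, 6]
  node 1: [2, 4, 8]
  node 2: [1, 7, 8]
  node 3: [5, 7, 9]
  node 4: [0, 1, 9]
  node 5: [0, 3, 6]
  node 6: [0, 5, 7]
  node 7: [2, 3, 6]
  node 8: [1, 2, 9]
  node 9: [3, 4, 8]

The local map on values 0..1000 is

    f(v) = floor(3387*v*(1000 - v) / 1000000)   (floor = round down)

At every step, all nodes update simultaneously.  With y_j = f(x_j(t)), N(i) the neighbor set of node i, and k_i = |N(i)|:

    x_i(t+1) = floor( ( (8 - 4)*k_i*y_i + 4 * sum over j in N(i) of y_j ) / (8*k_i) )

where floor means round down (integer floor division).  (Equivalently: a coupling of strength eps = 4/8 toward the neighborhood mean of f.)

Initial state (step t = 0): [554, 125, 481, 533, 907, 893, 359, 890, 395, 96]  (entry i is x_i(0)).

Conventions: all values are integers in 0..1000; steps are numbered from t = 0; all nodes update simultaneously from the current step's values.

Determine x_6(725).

Answer: x_6(725) = 455
Key observation: The state at step 14, [839, 839, 839, 839, 839, 839, 839, 839, 839, 839], reappears at step 18: the system is in a cycle of period 4 from step 14 on.  Therefore the state at step 725 equals the state at step 14 + ((725 - 14) mod 4) = 17, which is [455, 455, 455, 455, 455, 455, 455, 455, 455, 455].

Derivation:
t=0: [554, 125, 481, 533, 907, 893, 359, 890, 395, 96]
t=1: [649, 508, 674, 579, 392, 571, 637, 576, 655, 469]
t=2: [788, 809, 778, 829, 813, 811, 796, 805, 788, 821]
t=3: [546, 538, 561, 497, 521, 525, 543, 534, 549, 508]
t=4: [841, 840, 837, 845, 843, 842, 840, 841, 839, 844]
t=5: [451, 455, 458, 446, 449, 450, 453, 452, 455, 447]
t=6: [838, 838, 839, 836, 837, 837, 838, 838, 838, 837]
t=7: [460, 459, 458, 462, 461, 461, 459, 459, 459, 461]
t=8: [841, 840, 840, 841, 841, 841, 841, 840, 840, 841]
t=9: [452, 454, 455, 452, 452, 452, 452, 454, 454, 452]
t=10: [838, 838, 839, 838, 838, 838, 838, 838, 838, 838]
t=11: [459, 458, 458, 459, 459, 459, 459, 458, 458, 459]
t=12: [841, 840, 840, 840, 840, 841, 840, 840, 840, 840]
t=13: [453, 455, 455, 454, 454, 453, 454, 455, 455, 455]
t=14: [839, 839, 839, 839, 839, 839, 839, 839, 839, 839]
t=15: [457, 457, 457, 457, 457, 457, 457, 457, 457, 457]
t=16: [840, 840, 840, 840, 840, 840, 840, 840, 840, 840]
t=17: [455, 455, 455, 455, 455, 455, 455, 455, 455, 455]
t=18: [839, 839, 839, 839, 839, 839, 839, 839, 839, 839]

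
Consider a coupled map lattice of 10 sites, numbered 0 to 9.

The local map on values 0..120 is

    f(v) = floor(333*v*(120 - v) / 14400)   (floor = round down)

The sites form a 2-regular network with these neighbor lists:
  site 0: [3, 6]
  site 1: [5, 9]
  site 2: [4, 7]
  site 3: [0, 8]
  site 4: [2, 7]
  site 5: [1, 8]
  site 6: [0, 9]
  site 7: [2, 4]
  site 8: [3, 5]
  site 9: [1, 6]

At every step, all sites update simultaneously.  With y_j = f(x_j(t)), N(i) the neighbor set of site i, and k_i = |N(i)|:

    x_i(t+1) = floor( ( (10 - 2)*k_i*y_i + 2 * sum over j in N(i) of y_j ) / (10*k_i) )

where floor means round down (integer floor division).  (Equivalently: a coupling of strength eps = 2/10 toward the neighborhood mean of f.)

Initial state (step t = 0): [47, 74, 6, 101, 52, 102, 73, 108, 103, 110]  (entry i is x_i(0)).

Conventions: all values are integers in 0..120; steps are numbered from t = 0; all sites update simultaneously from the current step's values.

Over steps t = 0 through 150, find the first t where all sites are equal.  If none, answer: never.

Answer: never
Key observation: The state at step 5 reappears at step 7 — the system is in a cycle of period 2 from step 5 on.  No step 0..7 is synchronized, and the cycle repeats forever, so no step up to 150 (or ever) has all sites equal.

Derivation:
t=0: [47, 74, 6, 101, 52, 102, 73, 108, 103, 110]  (not all equal)
t=1: [75, 69, 23, 47, 69, 45, 73, 32, 40, 35]  (not all equal)
t=2: [78, 79, 55, 78, 76, 77, 77, 65, 74, 70]  (not all equal)
t=3: [75, 74, 81, 75, 78, 76, 76, 81, 77, 79]  (not all equal)
t=4: [77, 77, 73, 77, 74, 77, 76, 73, 76, 74]  (not all equal)
t=5: [76, 76, 78, 76, 78, 76, 77, 78, 76, 77]  (not all equal)
t=6: [76, 76, 75, 77, 75, 77, 76, 75, 77, 76]  (not all equal)
t=7: [76, 76, 78, 76, 78, 76, 77, 78, 76, 77]  (not all equal)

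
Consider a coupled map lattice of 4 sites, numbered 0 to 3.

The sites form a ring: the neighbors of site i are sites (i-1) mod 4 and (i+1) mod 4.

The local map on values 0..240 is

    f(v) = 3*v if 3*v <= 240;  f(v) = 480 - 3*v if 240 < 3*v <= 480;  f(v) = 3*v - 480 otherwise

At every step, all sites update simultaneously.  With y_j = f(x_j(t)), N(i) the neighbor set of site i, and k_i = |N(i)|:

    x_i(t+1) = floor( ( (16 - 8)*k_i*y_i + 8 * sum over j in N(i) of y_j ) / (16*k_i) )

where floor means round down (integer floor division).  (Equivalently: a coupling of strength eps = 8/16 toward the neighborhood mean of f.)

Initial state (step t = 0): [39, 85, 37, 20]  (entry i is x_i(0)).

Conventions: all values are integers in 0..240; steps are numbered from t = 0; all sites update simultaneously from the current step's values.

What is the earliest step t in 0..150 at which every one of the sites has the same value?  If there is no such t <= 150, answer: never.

Answer: 34
Key observation: Synchronization is absorbing here: once all sites are equal they stay equal, and step 34 is the first all-equal step.

Derivation:
t=0: [39, 85, 37, 20]  (not all equal)
t=1: [129, 169, 126, 87]  (not all equal)
t=2: [108, 62, 112, 158]  (not all equal)
t=3: [126, 168, 120, 78]  (not all equal)
t=4: [115, 67, 124, 172]  (not all equal)
t=5: [126, 161, 113, 78]  (not all equal)
t=6: [110, 62, 129, 177]  (not all equal)
t=7: [134, 153, 105, 86]  (not all equal)
t=8: [99, 71, 143, 171]  (not all equal)
t=9: [153, 165, 87, 75]  (not all equal)
t=10: [70, 67, 169, 172]  (not all equal)
t=11: [164, 159, 72, 77]  (not all equal)
t=12: [64, 58, 166, 172]  (not all equal)
t=13: [148, 139, 61, 70]  (not all equal)
t=14: [86, 86, 159, 159]  (not all equal)
t=15: [167, 167, 57, 57]  (not all equal)
t=16: [58, 58, 133, 133]  (not all equal)
t=17: [150, 150, 104, 104]  (not all equal)
t=18: [64, 64, 133, 133]  (not all equal)
t=19: [164, 164, 108, 108]  (not all equal)
t=20: [48, 48, 120, 120]  (not all equal)
t=21: [138, 138, 126, 126]  (not all equal)
t=22: [75, 75, 93, 93]  (not all equal)
t=23: [219, 219, 207, 207]  (not all equal)
t=24: [168, 168, 150, 150]  (not all equal)
t=25: [25, 25, 28, 28]  (not all equal)
t=26: [77, 77, 81, 81]  (not all equal)
t=27: [232, 232, 235, 235]  (not all equal)
t=28: [218, 218, 222, 222]  (not all equal)
t=29: [177, 177, 183, 183]  (not all equal)
t=30: [55, 55, 64, 64]  (not all equal)
t=31: [171, 171, 185, 185]  (not all equal)
t=32: [43, 43, 64, 64]  (not all equal)
t=33: [144, 144, 176, 176]  (not all equal)
t=34: [48, 48, 48, 48]  (all equal)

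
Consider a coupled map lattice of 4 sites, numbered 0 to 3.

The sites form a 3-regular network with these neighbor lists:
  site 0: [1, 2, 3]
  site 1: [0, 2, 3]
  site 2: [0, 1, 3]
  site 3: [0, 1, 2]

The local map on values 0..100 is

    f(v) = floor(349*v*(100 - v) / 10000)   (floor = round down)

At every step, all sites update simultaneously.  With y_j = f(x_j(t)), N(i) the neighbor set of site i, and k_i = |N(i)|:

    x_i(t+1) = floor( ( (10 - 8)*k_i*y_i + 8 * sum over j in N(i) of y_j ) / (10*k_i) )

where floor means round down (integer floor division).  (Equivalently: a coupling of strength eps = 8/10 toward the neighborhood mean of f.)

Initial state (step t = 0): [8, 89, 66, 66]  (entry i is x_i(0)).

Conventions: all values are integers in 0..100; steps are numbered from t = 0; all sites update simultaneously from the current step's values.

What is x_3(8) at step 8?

Simulating step by step:
t=0: [8, 89, 66, 66]
t=1: [55, 55, 52, 52]
t=2: [86, 86, 86, 86]
t=3: [42, 42, 42, 42]
t=4: [85, 85, 85, 85]
t=5: [44, 44, 44, 44]
t=6: [85, 85, 85, 85]
t=7: [44, 44, 44, 44]
t=8: [85, 85, 85, 85]

Answer: x_3(8) = 85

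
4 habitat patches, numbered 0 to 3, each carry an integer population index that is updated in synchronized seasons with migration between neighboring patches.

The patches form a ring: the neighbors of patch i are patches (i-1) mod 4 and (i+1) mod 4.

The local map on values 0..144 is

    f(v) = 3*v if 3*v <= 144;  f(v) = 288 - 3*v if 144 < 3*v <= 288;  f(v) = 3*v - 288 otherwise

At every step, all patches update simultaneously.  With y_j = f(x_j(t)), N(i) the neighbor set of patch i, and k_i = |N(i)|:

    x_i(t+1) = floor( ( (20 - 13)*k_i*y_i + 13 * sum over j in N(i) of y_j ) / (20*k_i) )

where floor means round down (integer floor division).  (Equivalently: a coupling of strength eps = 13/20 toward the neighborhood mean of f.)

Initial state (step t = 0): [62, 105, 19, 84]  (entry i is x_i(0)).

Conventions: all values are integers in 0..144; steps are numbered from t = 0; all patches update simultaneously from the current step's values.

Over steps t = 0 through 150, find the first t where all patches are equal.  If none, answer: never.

Answer: 39
Key observation: Synchronization is absorbing here: once all patches are equal they stay equal, and step 39 is the first all-equal step.

Derivation:
t=0: [62, 105, 19, 84]  (not all equal)
t=1: [56, 61, 40, 64]  (not all equal)
t=2: [107, 114, 107, 111]  (not all equal)
t=3: [43, 40, 43, 37]  (not all equal)
t=4: [120, 125, 120, 122]  (not all equal)
t=5: [78, 77, 78, 74]  (not all equal)
t=6: [58, 55, 58, 58]  (not all equal)
t=7: [116, 117, 116, 114]  (not all equal)
t=8: [59, 61, 59, 57]  (not all equal)
t=9: [111, 108, 111, 113]  (not all equal)
t=10: [44, 41, 44, 47]  (not all equal)
t=11: [132, 128, 132, 135]  (not all equal)
t=12: [107, 103, 107, 111]  (not all equal)
t=13: [33, 28, 33, 37]  (not all equal)
t=14: [98, 93, 98, 103]  (not all equal)
t=15: [11, 7, 11, 11]  (not all equal)
t=16: [29, 28, 29, 33]  (not all equal)
t=17: [89, 85, 89, 91]  (not all equal)
t=18: [22, 25, 22, 18]  (not all equal)
t=19: [65, 69, 65, 61]  (not all equal)
t=20: [93, 88, 93, 97]  (not all equal)
t=21: [11, 14, 11, 6]  (not all equal)
t=22: [31, 36, 31, 27]  (not all equal)
t=23: [93, 98, 93, 88]  (not all equal)
t=24: [12, 7, 12, 14]  (not all equal)
t=25: [33, 30, 33, 38]  (not all equal)
t=26: [100, 95, 100, 104]  (not all equal)
t=27: [12, 8, 12, 16]  (not all equal)
t=28: [36, 31, 36, 40]  (not all equal)
t=29: [107, 102, 107, 112]  (not all equal)
t=30: [33, 27, 33, 38]  (not all equal)
t=31: [98, 92, 98, 104]  (not all equal)
t=32: [13, 8, 13, 12]  (not all equal)
t=33: [33, 33, 33, 37]  (not all equal)
t=34: [102, 99, 102, 103]  (not all equal)
t=35: [16, 14, 16, 19]  (not all equal)
t=36: [48, 45, 48, 51]  (not all equal)
t=37: [138, 140, 138, 140]  (not all equal)
t=38: [129, 128, 129, 128]  (not all equal)
t=39: [97, 97, 97, 97]  (all equal)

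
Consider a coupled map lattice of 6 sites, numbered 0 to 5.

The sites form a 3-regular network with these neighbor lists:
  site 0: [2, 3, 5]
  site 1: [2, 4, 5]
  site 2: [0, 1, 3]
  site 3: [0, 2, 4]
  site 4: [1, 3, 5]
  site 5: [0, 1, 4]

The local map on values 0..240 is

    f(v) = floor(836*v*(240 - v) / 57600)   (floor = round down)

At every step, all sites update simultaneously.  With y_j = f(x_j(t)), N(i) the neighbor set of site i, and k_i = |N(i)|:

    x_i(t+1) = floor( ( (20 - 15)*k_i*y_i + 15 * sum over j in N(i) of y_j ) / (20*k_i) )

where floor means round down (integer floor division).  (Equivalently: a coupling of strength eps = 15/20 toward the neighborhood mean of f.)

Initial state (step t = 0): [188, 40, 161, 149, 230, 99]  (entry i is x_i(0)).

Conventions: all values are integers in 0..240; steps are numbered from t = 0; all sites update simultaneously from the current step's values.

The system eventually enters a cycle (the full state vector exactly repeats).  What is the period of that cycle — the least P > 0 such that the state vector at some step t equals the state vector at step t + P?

Simulating step by step:
t=0: [188, 40, 161, 149, 230, 99]
t=1: [180, 133, 159, 138, 136, 123]
t=2: [188, 201, 188, 187, 205, 193]
t=3: [139, 122, 134, 132, 122, 122]
t=4: [205, 207, 205, 205, 207, 206]
t=5: [103, 100, 102, 102, 100, 100]
t=6: [203, 203, 203, 203, 203, 203]
t=7: [109, 109, 109, 109, 109, 109]
t=8: [207, 207, 207, 207, 207, 207]
t=9: [99, 99, 99, 99, 99, 99]
t=10: [202, 202, 202, 202, 202, 202]
t=11: [111, 111, 111, 111, 111, 111]
t=12: [207, 207, 207, 207, 207, 207]

Answer: 4
Key observation: The state at step 8, [207, 207, 207, 207, 207, 207], reappears at step 12 — and no state repeats earlier — so the cycle the system enters has period 4.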